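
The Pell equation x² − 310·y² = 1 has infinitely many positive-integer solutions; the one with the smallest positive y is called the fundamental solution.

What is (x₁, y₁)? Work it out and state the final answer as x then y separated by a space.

848719 48204

√310 → a₀=17, period (1,1,1,1,5,…,1,1,34); ℓ=16 even so k=15
i=0: a=17 ⇒ p=17, q=1
…
i=3: a=1 ⇒ p=53, q=3
…
i=5: a=5 ⇒ p=493, q=28
i=6: a=3 ⇒ p=1567, q=89
…
i=8: a=2 ⇒ p=5687, q=323
i=9: a=1 ⇒ p=7747, q=440
i=10: a=3 ⇒ p=28928, q=1643
i=11: a=5 ⇒ p=152387, q=8655
…
i=13: a=1 ⇒ p=333702, q=18953
i=14: a=1 ⇒ p=515017, q=29251
i=15: a=1 ⇒ p=848719, q=48204
(x₁, y₁) = (848719, 48204);  848719² − 310·48204² = 1 ✓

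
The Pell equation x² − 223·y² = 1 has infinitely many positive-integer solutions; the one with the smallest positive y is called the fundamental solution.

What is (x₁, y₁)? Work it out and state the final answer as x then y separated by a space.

224 15

[14; 1,13,1,28] for √223; ℓ=4 ⇒ convergent index 3
step 0: (14, 1)  from 14·(1,0) + (0,1)
step 1: (15, 1)  from 1·(14,1) + (1,0)
step 2: (209, 14)  from 13·(15,1) + (14,1)
step 3: (224, 15)  from 1·(209,14) + (15,1)
fundamental: x₁=224, y₁=15  (since 50176 − 223·225 = 1)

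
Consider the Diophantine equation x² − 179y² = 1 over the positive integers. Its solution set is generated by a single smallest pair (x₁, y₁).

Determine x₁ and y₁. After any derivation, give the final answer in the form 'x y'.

4190210 313191

d=179: √d = [13; 2,1,1,1,3,…,1,2,26] (ℓ=14, even), read p_13/q_13
k=0  a_k=13  p_k/q_k = 13/1
…
k=5  a_k=3  p_k/q_k = 388/29
…
k=7  a_k=13  p_k/q_k = 26999/2018
k=8  a_k=5  p_k/q_k = 137042/10243
k=9  a_k=3  p_k/q_k = 438125/32747
k=10  a_k=1  p_k/q_k = 575167/42990
…
k=12  a_k=1  p_k/q_k = 1588459/118727
k=13  a_k=2  p_k/q_k = 4190210/313191
fundamental: x₁=4190210, y₁=313191  (since 17557859844100 − 179·98088602481 = 1)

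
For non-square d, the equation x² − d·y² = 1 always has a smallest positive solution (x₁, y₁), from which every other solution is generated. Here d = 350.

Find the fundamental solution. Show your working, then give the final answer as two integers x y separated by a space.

449 24

√350 = [18; 1,2,2,2,1,36, …], period ℓ=6 (even) → k=5
k=0  a_k=18  p_k/q_k = 18/1
…
k=3  a_k=2  p_k/q_k = 131/7
k=4  a_k=2  p_k/q_k = 318/17
k=5  a_k=1  p_k/q_k = 449/24
fundamental: x₁=449, y₁=24  (since 201601 − 350·576 = 1)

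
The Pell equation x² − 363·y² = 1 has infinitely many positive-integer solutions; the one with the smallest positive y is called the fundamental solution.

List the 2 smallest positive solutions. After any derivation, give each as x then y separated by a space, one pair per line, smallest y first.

362 19
262087 13756

[19; 19,38] for √363; ℓ=2 ⇒ convergent index 1
i=0: a=19 ⇒ p=19, q=1
i=1: a=19 ⇒ p=362, q=19
(x₁, y₁) = (362, 19);  362² − 363·19² = 1 ✓
k=2:  x_2 = 362·362+363·19·19 = 262087,  y_2 = 362·19+19·362 = 13756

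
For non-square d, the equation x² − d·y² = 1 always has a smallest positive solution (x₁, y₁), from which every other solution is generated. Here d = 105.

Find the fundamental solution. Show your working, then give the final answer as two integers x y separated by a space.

41 4

[10; 4,20] for √105; ℓ=2 ⇒ convergent index 1
a_0=10:  p_0=10·1+0=10,  q_0=10·0+1=1
a_1=4:  p_1=4·10+1=41,  q_1=4·1+0=4
fundamental: x₁=41, y₁=4  (since 1681 − 105·16 = 1)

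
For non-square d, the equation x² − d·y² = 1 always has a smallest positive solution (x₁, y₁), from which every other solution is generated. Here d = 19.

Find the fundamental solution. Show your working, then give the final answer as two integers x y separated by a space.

170 39

[4; 2,1,3,1,2,8] for √19; ℓ=6 ⇒ convergent index 5
i=0: a=4 ⇒ p=4, q=1
i=1: a=2 ⇒ p=9, q=2
i=2: a=1 ⇒ p=13, q=3
i=3: a=3 ⇒ p=48, q=11
i=4: a=1 ⇒ p=61, q=14
i=5: a=2 ⇒ p=170, q=39
(x₁, y₁) = (170, 39);  170² − 19·39² = 1 ✓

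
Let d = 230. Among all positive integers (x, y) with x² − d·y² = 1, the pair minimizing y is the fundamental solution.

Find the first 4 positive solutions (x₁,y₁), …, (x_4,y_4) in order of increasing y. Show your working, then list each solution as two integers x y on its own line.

√230 = [15; 6,30, …], period ℓ=2 (even) → k=1
k=0  a_k=15  p_k/q_k = 15/1
k=1  a_k=6  p_k/q_k = 91/6
fundamental: x₁=91, y₁=6  (since 8281 − 230·36 = 1)
(x_2, y_2) = (91·91 + 230·6·6, 91·6 + 6·91) = (16561, 1092)
(x_3, y_3) = (91·16561 + 230·6·1092, 91·1092 + 6·16561) = (3014011, 198738)
(x_4, y_4) = (91·3014011 + 230·6·198738, 91·198738 + 6·3014011) = (548533441, 36169224)

91 6
16561 1092
3014011 198738
548533441 36169224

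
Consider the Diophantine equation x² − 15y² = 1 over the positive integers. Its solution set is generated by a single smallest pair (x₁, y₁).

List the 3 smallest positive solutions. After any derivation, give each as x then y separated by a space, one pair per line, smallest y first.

√15 → a₀=3, period (1,6); ℓ=2 even so k=1
k=0  a_k=3  p_k/q_k = 3/1
k=1  a_k=1  p_k/q_k = 4/1
(x₁, y₁) = (4, 1);  4² − 15·1² = 1 ✓
n=2: (4,1)∘(4,1) = (4·4+15·1·1, 4·1+1·4) = (31,8)
n=3: (31,8)∘(4,1) = (4·31+15·1·8, 4·8+1·31) = (244,63)

4 1
31 8
244 63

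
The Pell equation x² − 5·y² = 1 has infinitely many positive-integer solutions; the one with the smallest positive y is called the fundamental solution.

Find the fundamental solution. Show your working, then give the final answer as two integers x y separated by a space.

9 4

[2; 4] for √5; ℓ=1 ⇒ convergent index 1
k=0  a_k=2  p_k/q_k = 2/1
k=1  a_k=4  p_k/q_k = 9/4
fundamental: x₁=9, y₁=4  (since 81 − 5·16 = 1)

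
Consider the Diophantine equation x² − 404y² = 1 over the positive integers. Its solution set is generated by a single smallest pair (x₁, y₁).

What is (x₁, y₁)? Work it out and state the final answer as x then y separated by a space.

d=404: √d = [20; 10,40] (ℓ=2, even), read p_1/q_1
a_0=20:  p_0=20·1+0=20,  q_0=20·0+1=1
a_1=10:  p_1=10·20+1=201,  q_1=10·1+0=10
→ (201, 10).  Check: 201²=40401, 404·10²=40400, difference 1.

201 10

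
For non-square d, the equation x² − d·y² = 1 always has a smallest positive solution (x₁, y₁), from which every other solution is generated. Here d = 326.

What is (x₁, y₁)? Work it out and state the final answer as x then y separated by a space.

√326 → a₀=18, period (18,36); ℓ=2 even so k=1
k=0  a_k=18  p_k/q_k = 18/1
k=1  a_k=18  p_k/q_k = 325/18
(x₁, y₁) = (325, 18);  325² − 326·18² = 1 ✓

325 18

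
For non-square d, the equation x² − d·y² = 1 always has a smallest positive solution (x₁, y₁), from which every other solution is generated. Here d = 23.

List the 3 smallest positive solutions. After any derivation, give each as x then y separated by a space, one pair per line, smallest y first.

[4; 1,3,1,8] for √23; ℓ=4 ⇒ convergent index 3
i=0: a=4 ⇒ p=4, q=1
i=1: a=1 ⇒ p=5, q=1
i=2: a=3 ⇒ p=19, q=4
i=3: a=1 ⇒ p=24, q=5
→ (24, 5).  Check: 24²=576, 23·5²=575, difference 1.
n=2: (24,5)∘(24,5) = (24·24+23·5·5, 24·5+5·24) = (1151,240)
n=3: (1151,240)∘(24,5) = (24·1151+23·5·240, 24·240+5·1151) = (55224,11515)

24 5
1151 240
55224 11515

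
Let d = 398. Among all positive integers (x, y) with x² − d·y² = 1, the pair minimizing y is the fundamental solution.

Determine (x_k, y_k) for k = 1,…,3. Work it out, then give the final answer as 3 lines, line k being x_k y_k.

√398 → a₀=19, period (1,18,1,38); ℓ=4 even so k=3
a_0=19:  p_0=19·1+0=19,  q_0=19·0+1=1
a_1=1:  p_1=1·19+1=20,  q_1=1·1+0=1
a_2=18:  p_2=18·20+19=379,  q_2=18·1+1=19
a_3=1:  p_3=1·379+20=399,  q_3=1·19+1=20
fundamental: x₁=399, y₁=20  (since 159201 − 398·400 = 1)
n=2: (399,20)∘(399,20) = (399·399+398·20·20, 399·20+20·399) = (318401,15960)
n=3: (318401,15960)∘(399,20) = (399·318401+398·20·15960, 399·15960+20·318401) = (254083599,12736060)

399 20
318401 15960
254083599 12736060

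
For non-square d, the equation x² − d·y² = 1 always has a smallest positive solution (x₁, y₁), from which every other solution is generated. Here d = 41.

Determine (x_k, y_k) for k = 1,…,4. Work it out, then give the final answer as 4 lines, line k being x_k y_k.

[6; 2,2,12] for √41; ℓ=3 ⇒ convergent index 5
k=0  a_k=6  p_k/q_k = 6/1
…
k=2  a_k=2  p_k/q_k = 32/5
…
k=4  a_k=2  p_k/q_k = 826/129
k=5  a_k=2  p_k/q_k = 2049/320
fundamental: x₁=2049, y₁=320  (since 4198401 − 41·102400 = 1)
k=2:  x_2 = 2049·2049+41·320·320 = 8396801,  y_2 = 2049·320+320·2049 = 1311360
k=3:  x_3 = 2049·8396801+41·320·1311360 = 34410088449,  y_3 = 2049·1311360+320·8396801 = 5373952960
k=4:  x_4 = 2049·34410088449+41·320·5373952960 = 141012534067201,  y_4 = 2049·5373952960+320·34410088449 = 22022457918720

2049 320
8396801 1311360
34410088449 5373952960
141012534067201 22022457918720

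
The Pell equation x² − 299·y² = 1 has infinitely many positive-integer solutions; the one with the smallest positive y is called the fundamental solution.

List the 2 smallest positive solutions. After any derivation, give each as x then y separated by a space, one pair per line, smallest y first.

415 24
344449 19920

√299 → a₀=17, period (3,2,3,34); ℓ=4 even so k=3
a_0=17:  p_0=17·1+0=17,  q_0=17·0+1=1
…
a_2=2:  p_2=2·52+17=121,  q_2=2·3+1=7
a_3=3:  p_3=3·121+52=415,  q_3=3·7+3=24
fundamental: x₁=415, y₁=24  (since 172225 − 299·576 = 1)
(415+24√299)^2 = 344449 + 19920√299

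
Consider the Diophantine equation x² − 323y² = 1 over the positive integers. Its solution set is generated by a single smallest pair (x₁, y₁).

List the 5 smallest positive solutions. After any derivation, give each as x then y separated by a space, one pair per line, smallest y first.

√323 → a₀=17, period (1,34); ℓ=2 even so k=1
step 0: (17, 1)  from 17·(1,0) + (0,1)
step 1: (18, 1)  from 1·(17,1) + (1,0)
→ (18, 1).  Check: 18²=324, 323·1²=323, difference 1.
n=2: (18,1)∘(18,1) = (18·18+323·1·1, 18·1+1·18) = (647,36)
n=3: (647,36)∘(18,1) = (18·647+323·1·36, 18·36+1·647) = (23274,1295)
n=4: (23274,1295)∘(18,1) = (18·23274+323·1·1295, 18·1295+1·23274) = (837217,46584)
n=5: (837217,46584)∘(18,1) = (18·837217+323·1·46584, 18·46584+1·837217) = (30116538,1675729)

18 1
647 36
23274 1295
837217 46584
30116538 1675729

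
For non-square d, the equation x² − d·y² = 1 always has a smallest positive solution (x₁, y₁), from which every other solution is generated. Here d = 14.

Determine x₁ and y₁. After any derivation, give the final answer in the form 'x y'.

√14 → a₀=3, period (1,2,1,6); ℓ=4 even so k=3
a_0=3:  p_0=3·1+0=3,  q_0=3·0+1=1
…
a_2=2:  p_2=2·4+3=11,  q_2=2·1+1=3
a_3=1:  p_3=1·11+4=15,  q_3=1·3+1=4
→ (15, 4).  Check: 15²=225, 14·4²=224, difference 1.

15 4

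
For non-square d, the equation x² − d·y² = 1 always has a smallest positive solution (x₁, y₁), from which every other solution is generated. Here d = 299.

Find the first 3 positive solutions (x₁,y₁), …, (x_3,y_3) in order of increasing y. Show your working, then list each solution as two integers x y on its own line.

415 24
344449 19920
285892255 16533576

[17; 3,2,3,34] for √299; ℓ=4 ⇒ convergent index 3
step 0: (17, 1)  from 17·(1,0) + (0,1)
…
step 2: (121, 7)  from 2·(52,3) + (17,1)
step 3: (415, 24)  from 3·(121,7) + (52,3)
→ (415, 24).  Check: 415²=172225, 299·24²=172224, difference 1.
n=2: (415,24)∘(415,24) = (415·415+299·24·24, 415·24+24·415) = (344449,19920)
n=3: (344449,19920)∘(415,24) = (415·344449+299·24·19920, 415·19920+24·344449) = (285892255,16533576)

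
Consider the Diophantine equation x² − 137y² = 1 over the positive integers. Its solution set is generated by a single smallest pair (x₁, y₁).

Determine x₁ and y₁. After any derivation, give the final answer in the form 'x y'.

6083073 519712

d=137: √d = [11; 1,2,2,1,1,2,2,1,22] (ℓ=9, odd), read p_17/q_17
i=0: a=11 ⇒ p=11, q=1
i=1: a=1 ⇒ p=12, q=1
…
i=5: a=1 ⇒ p=199, q=17
…
i=7: a=2 ⇒ p=1229, q=105
i=8: a=1 ⇒ p=1744, q=149
i=9: a=22 ⇒ p=39597, q=3383
i=10: a=1 ⇒ p=41341, q=3532
…
i=12: a=2 ⇒ p=285899, q=24426
i=13: a=1 ⇒ p=408178, q=34873
i=14: a=1 ⇒ p=694077, q=59299
i=15: a=2 ⇒ p=1796332, q=153471
i=16: a=2 ⇒ p=4286741, q=366241
i=17: a=1 ⇒ p=6083073, q=519712
fundamental: x₁=6083073, y₁=519712  (since 37003777123329 − 137·270100562944 = 1)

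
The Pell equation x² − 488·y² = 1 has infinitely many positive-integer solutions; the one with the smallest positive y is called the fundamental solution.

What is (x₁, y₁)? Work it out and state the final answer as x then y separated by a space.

243 11

√488 → a₀=22, period (11,44); ℓ=2 even so k=1
i=0: a=22 ⇒ p=22, q=1
i=1: a=11 ⇒ p=243, q=11
(x₁, y₁) = (243, 11);  243² − 488·11² = 1 ✓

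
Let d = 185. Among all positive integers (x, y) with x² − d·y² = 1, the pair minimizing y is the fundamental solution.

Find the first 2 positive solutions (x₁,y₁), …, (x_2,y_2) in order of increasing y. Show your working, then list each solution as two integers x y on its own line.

9249 680
171088001 12578640

[13; 1,1,1,1,26] for √185; ℓ=5 ⇒ convergent index 9
a_0=13:  p_0=13·1+0=13,  q_0=13·0+1=1
a_1=1:  p_1=1·13+1=14,  q_1=1·1+0=1
a_2=1:  p_2=1·14+13=27,  q_2=1·1+1=2
a_3=1:  p_3=1·27+14=41,  q_3=1·2+1=3
a_4=1:  p_4=1·41+27=68,  q_4=1·3+2=5
…
a_6=1:  p_6=1·1809+68=1877,  q_6=1·133+5=138
a_7=1:  p_7=1·1877+1809=3686,  q_7=1·138+133=271
a_8=1:  p_8=1·3686+1877=5563,  q_8=1·271+138=409
a_9=1:  p_9=1·5563+3686=9249,  q_9=1·409+271=680
fundamental: x₁=9249, y₁=680  (since 85544001 − 185·462400 = 1)
k=2:  x_2 = 9249·9249+185·680·680 = 171088001,  y_2 = 9249·680+680·9249 = 12578640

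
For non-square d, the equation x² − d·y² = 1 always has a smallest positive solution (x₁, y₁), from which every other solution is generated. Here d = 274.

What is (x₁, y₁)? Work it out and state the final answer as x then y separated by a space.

√274 → a₀=16, period (1,1,4,4,1,1,32); ℓ=7 odd so k=13
a_0=16:  p_0=16·1+0=16,  q_0=16·0+1=1
a_1=1:  p_1=1·16+1=17,  q_1=1·1+0=1
…
a_3=4:  p_3=4·33+17=149,  q_3=4·2+1=9
…
a_8=1:  p_8=1·45802+1407=47209,  q_8=1·2767+85=2852
…
a_12=1:  p_12=1·1770023+419253=2189276,  q_12=1·106931+25328=132259
a_13=1:  p_13=1·2189276+1770023=3959299,  q_13=1·132259+106931=239190
→ (3959299, 239190).  Check: 3959299²=15676048571401, 274·239190²=15676048571400, difference 1.

3959299 239190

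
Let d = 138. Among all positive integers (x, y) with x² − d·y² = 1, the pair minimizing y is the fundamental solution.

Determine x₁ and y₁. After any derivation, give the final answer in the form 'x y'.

d=138: √d = [11; 1,2,1,22] (ℓ=4, even), read p_3/q_3
i=0: a=11 ⇒ p=11, q=1
i=1: a=1 ⇒ p=12, q=1
i=2: a=2 ⇒ p=35, q=3
i=3: a=1 ⇒ p=47, q=4
→ (47, 4).  Check: 47²=2209, 138·4²=2208, difference 1.

47 4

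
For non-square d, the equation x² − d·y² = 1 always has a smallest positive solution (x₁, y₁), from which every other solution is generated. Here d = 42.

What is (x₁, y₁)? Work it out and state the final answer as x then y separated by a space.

13 2

√42 → a₀=6, period (2,12); ℓ=2 even so k=1
k=0  a_k=6  p_k/q_k = 6/1
k=1  a_k=2  p_k/q_k = 13/2
fundamental: x₁=13, y₁=2  (since 169 − 42·4 = 1)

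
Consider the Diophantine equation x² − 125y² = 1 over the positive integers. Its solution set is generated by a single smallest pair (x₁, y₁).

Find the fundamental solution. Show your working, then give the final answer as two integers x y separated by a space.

d=125: √d = [11; 5,1,1,5,22] (ℓ=5, odd), read p_9/q_9
i=0: a=11 ⇒ p=11, q=1
i=1: a=5 ⇒ p=56, q=5
i=2: a=1 ⇒ p=67, q=6
i=3: a=1 ⇒ p=123, q=11
i=4: a=5 ⇒ p=682, q=61
i=5: a=22 ⇒ p=15127, q=1353
…
i=7: a=1 ⇒ p=91444, q=8179
i=8: a=1 ⇒ p=167761, q=15005
i=9: a=5 ⇒ p=930249, q=83204
fundamental: x₁=930249, y₁=83204  (since 865363202001 − 125·6922905616 = 1)

930249 83204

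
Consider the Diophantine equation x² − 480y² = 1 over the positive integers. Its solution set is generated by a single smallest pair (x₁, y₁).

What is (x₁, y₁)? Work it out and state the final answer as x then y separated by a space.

241 11

√480 → a₀=21, period (1,9,1,42); ℓ=4 even so k=3
k=0  a_k=21  p_k/q_k = 21/1
k=1  a_k=1  p_k/q_k = 22/1
k=2  a_k=9  p_k/q_k = 219/10
k=3  a_k=1  p_k/q_k = 241/11
(x₁, y₁) = (241, 11);  241² − 480·11² = 1 ✓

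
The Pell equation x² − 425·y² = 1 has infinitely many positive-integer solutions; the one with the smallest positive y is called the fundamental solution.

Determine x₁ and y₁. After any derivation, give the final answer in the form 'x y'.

[20; 1,1,1,1,1,1,40] for √425; ℓ=7 ⇒ convergent index 13
step 0: (20, 1)  from 20·(1,0) + (0,1)
step 1: (21, 1)  from 1·(20,1) + (1,0)
step 2: (41, 2)  from 1·(21,1) + (20,1)
…
step 6: (268, 13)  from 1·(165,8) + (103,5)
step 7: (10885, 528)  from 40·(268,13) + (165,8)
step 8: (11153, 541)  from 1·(10885,528) + (268,13)
step 9: (22038, 1069)  from 1·(11153,541) + (10885,528)
step 10: (33191, 1610)  from 1·(22038,1069) + (11153,541)
step 11: (55229, 2679)  from 1·(33191,1610) + (22038,1069)
step 12: (88420, 4289)  from 1·(55229,2679) + (33191,1610)
step 13: (143649, 6968)  from 1·(88420,4289) + (55229,2679)
fundamental: x₁=143649, y₁=6968  (since 20635035201 − 425·48553024 = 1)

143649 6968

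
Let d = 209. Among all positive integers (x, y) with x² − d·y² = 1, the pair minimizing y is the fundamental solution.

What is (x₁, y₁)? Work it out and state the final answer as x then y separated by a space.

√209 = [14; 2,5,3,2,3,5,2,28, …], period ℓ=8 (even) → k=7
k=0  a_k=14  p_k/q_k = 14/1
…
k=5  a_k=3  p_k/q_k = 4019/278
k=6  a_k=5  p_k/q_k = 21266/1471
k=7  a_k=2  p_k/q_k = 46551/3220
(x₁, y₁) = (46551, 3220);  46551² − 209·3220² = 1 ✓

46551 3220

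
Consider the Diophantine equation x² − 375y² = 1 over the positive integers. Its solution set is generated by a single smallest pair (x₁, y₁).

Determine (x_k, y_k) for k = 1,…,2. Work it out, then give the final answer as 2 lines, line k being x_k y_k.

d=375: √d = [19; 2,1,2,1,5,1,2,1,2,38] (ℓ=10, even), read p_9/q_9
k=0  a_k=19  p_k/q_k = 19/1
…
k=8  a_k=1  p_k/q_k = 5519/285
k=9  a_k=2  p_k/q_k = 15124/781
→ (15124, 781).  Check: 15124²=228735376, 375·781²=228735375, difference 1.
(x_2, y_2) = (15124·15124 + 375·781·781, 15124·781 + 781·15124) = (457470751, 23623688)

15124 781
457470751 23623688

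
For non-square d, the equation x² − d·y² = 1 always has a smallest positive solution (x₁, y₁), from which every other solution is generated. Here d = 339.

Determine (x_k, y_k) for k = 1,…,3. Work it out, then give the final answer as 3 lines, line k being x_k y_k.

97970 5321
19196241799 1042596740
3761311617998090 204286405230279

d=339: √d = [18; 2,2,2,1,17,1,2,2,2,36] (ℓ=10, even), read p_9/q_9
a_0=18:  p_0=18·1+0=18,  q_0=18·0+1=1
a_1=2:  p_1=2·18+1=37,  q_1=2·1+0=2
a_2=2:  p_2=2·37+18=92,  q_2=2·2+1=5
…
a_4=1:  p_4=1·221+92=313,  q_4=1·12+5=17
a_5=17:  p_5=17·313+221=5542,  q_5=17·17+12=301
a_6=1:  p_6=1·5542+313=5855,  q_6=1·301+17=318
a_7=2:  p_7=2·5855+5542=17252,  q_7=2·318+301=937
a_8=2:  p_8=2·17252+5855=40359,  q_8=2·937+318=2192
a_9=2:  p_9=2·40359+17252=97970,  q_9=2·2192+937=5321
(x₁, y₁) = (97970, 5321);  97970² − 339·5321² = 1 ✓
(x_2, y_2) = (97970·97970 + 339·5321·5321, 97970·5321 + 5321·97970) = (19196241799, 1042596740)
(x_3, y_3) = (97970·19196241799 + 339·5321·1042596740, 97970·1042596740 + 5321·19196241799) = (3761311617998090, 204286405230279)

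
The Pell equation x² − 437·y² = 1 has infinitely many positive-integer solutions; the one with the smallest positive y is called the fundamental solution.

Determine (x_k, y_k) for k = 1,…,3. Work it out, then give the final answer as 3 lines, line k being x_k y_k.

4599 220
42301601 2023560
389090121399 18612704660

√437 → a₀=20, period (1,9,2,9,1,40); ℓ=6 even so k=5
a_0=20:  p_0=20·1+0=20,  q_0=20·0+1=1
a_1=1:  p_1=1·20+1=21,  q_1=1·1+0=1
…
a_4=9:  p_4=9·439+209=4160,  q_4=9·21+10=199
a_5=1:  p_5=1·4160+439=4599,  q_5=1·199+21=220
(x₁, y₁) = (4599, 220);  4599² − 437·220² = 1 ✓
(4599+220√437)^2 = 42301601 + 2023560√437
(4599+220√437)^3 = 389090121399 + 18612704660√437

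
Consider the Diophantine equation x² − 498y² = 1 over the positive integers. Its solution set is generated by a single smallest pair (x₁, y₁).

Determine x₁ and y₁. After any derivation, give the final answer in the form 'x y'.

√498 = [22; 3,6,22,6,3,44, …], period ℓ=6 (even) → k=5
a_0=22:  p_0=22·1+0=22,  q_0=22·0+1=1
…
a_2=6:  p_2=6·67+22=424,  q_2=6·3+1=19
a_3=22:  p_3=22·424+67=9395,  q_3=22·19+3=421
a_4=6:  p_4=6·9395+424=56794,  q_4=6·421+19=2545
a_5=3:  p_5=3·56794+9395=179777,  q_5=3·2545+421=8056
fundamental: x₁=179777, y₁=8056  (since 32319769729 − 498·64899136 = 1)

179777 8056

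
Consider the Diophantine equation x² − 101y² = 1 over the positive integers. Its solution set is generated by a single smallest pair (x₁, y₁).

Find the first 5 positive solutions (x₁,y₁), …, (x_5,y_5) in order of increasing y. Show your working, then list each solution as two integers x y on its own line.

201 20
80801 8040
32481801 3232060
13057603201 1299280080
5249124005001 522307360100

[10; 20] for √101; ℓ=1 ⇒ convergent index 1
k=0  a_k=10  p_k/q_k = 10/1
k=1  a_k=20  p_k/q_k = 201/20
fundamental: x₁=201, y₁=20  (since 40401 − 101·400 = 1)
(201+20√101)^2 = 80801 + 8040√101
(201+20√101)^3 = 32481801 + 3232060√101
(201+20√101)^4 = 13057603201 + 1299280080√101
(201+20√101)^5 = 5249124005001 + 522307360100√101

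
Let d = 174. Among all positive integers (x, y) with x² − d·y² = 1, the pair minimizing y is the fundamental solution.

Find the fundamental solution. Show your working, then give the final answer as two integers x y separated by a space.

√174 → a₀=13, period (5,4,5,26); ℓ=4 even so k=3
step 0: (13, 1)  from 13·(1,0) + (0,1)
…
step 2: (277, 21)  from 4·(66,5) + (13,1)
step 3: (1451, 110)  from 5·(277,21) + (66,5)
(x₁, y₁) = (1451, 110);  1451² − 174·110² = 1 ✓

1451 110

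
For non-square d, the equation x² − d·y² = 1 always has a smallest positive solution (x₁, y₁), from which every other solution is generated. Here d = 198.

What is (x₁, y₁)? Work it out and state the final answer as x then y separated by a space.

√198 → a₀=14, period (14,28); ℓ=2 even so k=1
k=0  a_k=14  p_k/q_k = 14/1
k=1  a_k=14  p_k/q_k = 197/14
(x₁, y₁) = (197, 14);  197² − 198·14² = 1 ✓

197 14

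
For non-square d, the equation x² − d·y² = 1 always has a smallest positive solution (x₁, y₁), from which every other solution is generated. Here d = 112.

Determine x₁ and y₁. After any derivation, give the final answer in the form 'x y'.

d=112: √d = [10; 1,1,2,1,1,20] (ℓ=6, even), read p_5/q_5
i=0: a=10 ⇒ p=10, q=1
…
i=2: a=1 ⇒ p=21, q=2
i=3: a=2 ⇒ p=53, q=5
i=4: a=1 ⇒ p=74, q=7
i=5: a=1 ⇒ p=127, q=12
fundamental: x₁=127, y₁=12  (since 16129 − 112·144 = 1)

127 12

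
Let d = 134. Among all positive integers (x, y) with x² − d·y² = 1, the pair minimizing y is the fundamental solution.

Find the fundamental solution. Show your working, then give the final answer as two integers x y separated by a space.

145925 12606

[11; 1,1,2,1,3,…,1,1,22] for √134; ℓ=14 ⇒ convergent index 13
step 0: (11, 1)  from 11·(1,0) + (0,1)
step 1: (12, 1)  from 1·(11,1) + (1,0)
step 2: (23, 2)  from 1·(12,1) + (11,1)
step 3: (58, 5)  from 2·(23,2) + (12,1)
…
step 7: (4121, 356)  from 10·(382,33) + (301,26)
step 8: (4503, 389)  from 1·(4121,356) + (382,33)
step 9: (17630, 1523)  from 3·(4503,389) + (4121,356)
step 10: (22133, 1912)  from 1·(17630,1523) + (4503,389)
step 11: (61896, 5347)  from 2·(22133,1912) + (17630,1523)
step 12: (84029, 7259)  from 1·(61896,5347) + (22133,1912)
step 13: (145925, 12606)  from 1·(84029,7259) + (61896,5347)
(x₁, y₁) = (145925, 12606);  145925² − 134·12606² = 1 ✓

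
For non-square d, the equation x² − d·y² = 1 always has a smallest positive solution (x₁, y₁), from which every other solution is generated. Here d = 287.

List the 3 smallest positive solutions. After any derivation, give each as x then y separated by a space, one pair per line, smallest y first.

288 17
165887 9792
95550624 5640175

√287 → a₀=16, period (1,15,1,32); ℓ=4 even so k=3
step 0: (16, 1)  from 16·(1,0) + (0,1)
…
step 2: (271, 16)  from 15·(17,1) + (16,1)
step 3: (288, 17)  from 1·(271,16) + (17,1)
fundamental: x₁=288, y₁=17  (since 82944 − 287·289 = 1)
n=2: (288,17)∘(288,17) = (288·288+287·17·17, 288·17+17·288) = (165887,9792)
n=3: (165887,9792)∘(288,17) = (288·165887+287·17·9792, 288·9792+17·165887) = (95550624,5640175)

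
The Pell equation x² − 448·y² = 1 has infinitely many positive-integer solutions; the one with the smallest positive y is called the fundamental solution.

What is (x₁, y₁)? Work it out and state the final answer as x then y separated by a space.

√448 → a₀=21, period (6,42); ℓ=2 even so k=1
a_0=21:  p_0=21·1+0=21,  q_0=21·0+1=1
a_1=6:  p_1=6·21+1=127,  q_1=6·1+0=6
→ (127, 6).  Check: 127²=16129, 448·6²=16128, difference 1.

127 6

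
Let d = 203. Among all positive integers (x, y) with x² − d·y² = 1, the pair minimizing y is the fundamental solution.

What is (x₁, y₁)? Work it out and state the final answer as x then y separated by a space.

√203 → a₀=14, period (4,28); ℓ=2 even so k=1
k=0  a_k=14  p_k/q_k = 14/1
k=1  a_k=4  p_k/q_k = 57/4
(x₁, y₁) = (57, 4);  57² − 203·4² = 1 ✓

57 4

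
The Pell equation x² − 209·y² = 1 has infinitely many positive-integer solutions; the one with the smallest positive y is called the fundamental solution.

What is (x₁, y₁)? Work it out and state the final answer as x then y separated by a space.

d=209: √d = [14; 2,5,3,2,3,5,2,28] (ℓ=8, even), read p_7/q_7
i=0: a=14 ⇒ p=14, q=1
…
i=4: a=2 ⇒ p=1171, q=81
i=5: a=3 ⇒ p=4019, q=278
i=6: a=5 ⇒ p=21266, q=1471
i=7: a=2 ⇒ p=46551, q=3220
(x₁, y₁) = (46551, 3220);  46551² − 209·3220² = 1 ✓

46551 3220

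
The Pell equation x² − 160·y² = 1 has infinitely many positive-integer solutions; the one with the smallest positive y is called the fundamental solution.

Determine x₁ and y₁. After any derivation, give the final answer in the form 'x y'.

[12; 1,1,1,5,1,1,1,24] for √160; ℓ=8 ⇒ convergent index 7
step 0: (12, 1)  from 12·(1,0) + (0,1)
step 1: (13, 1)  from 1·(12,1) + (1,0)
…
step 4: (215, 17)  from 5·(38,3) + (25,2)
step 5: (253, 20)  from 1·(215,17) + (38,3)
step 6: (468, 37)  from 1·(253,20) + (215,17)
step 7: (721, 57)  from 1·(468,37) + (253,20)
(x₁, y₁) = (721, 57);  721² − 160·57² = 1 ✓

721 57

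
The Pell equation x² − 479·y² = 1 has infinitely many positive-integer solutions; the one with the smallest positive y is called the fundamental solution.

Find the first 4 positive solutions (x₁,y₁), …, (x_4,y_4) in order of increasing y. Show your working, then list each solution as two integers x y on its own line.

[21; 1,7,1,3,2,21,2,3,1,7,1,42] for √479; ℓ=12 ⇒ convergent index 11
a_0=21:  p_0=21·1+0=21,  q_0=21·0+1=1
…
a_3=1:  p_3=1·175+22=197,  q_3=1·8+1=9
a_4=3:  p_4=3·197+175=766,  q_4=3·9+8=35
…
a_7=2:  p_7=2·37075+1729=75879,  q_7=2·1694+79=3467
a_8=3:  p_8=3·75879+37075=264712,  q_8=3·3467+1694=12095
a_9=1:  p_9=1·264712+75879=340591,  q_9=1·12095+3467=15562
a_10=7:  p_10=7·340591+264712=2648849,  q_10=7·15562+12095=121029
a_11=1:  p_11=1·2648849+340591=2989440,  q_11=1·121029+15562=136591
(x₁, y₁) = (2989440, 136591);  2989440² − 479·136591² = 1 ✓
k=2:  x_2 = 2989440·2989440+479·136591·136591 = 17873503027199,  y_2 = 2989440·136591+136591·2989440 = 816661198080
k=3:  x_3 = 2989440·17873503027199+479·136591·816661198080 = 106863529779256567680,  y_3 = 2989440·816661198080+136591·17873503027199 = 4882719303976413809
k=4:  x_4 = 2989440·106863529779256567680+479·136591·4882719303976413809 = 638924220926583633867571201,  y_4 = 2989440·4882719303976413809+136591·106863529779256567680 = 29193192792157684333155840

2989440 136591
17873503027199 816661198080
106863529779256567680 4882719303976413809
638924220926583633867571201 29193192792157684333155840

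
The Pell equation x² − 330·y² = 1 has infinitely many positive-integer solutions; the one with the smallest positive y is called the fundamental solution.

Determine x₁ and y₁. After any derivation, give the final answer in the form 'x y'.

109 6

d=330: √d = [18; 6,36] (ℓ=2, even), read p_1/q_1
i=0: a=18 ⇒ p=18, q=1
i=1: a=6 ⇒ p=109, q=6
(x₁, y₁) = (109, 6);  109² − 330·6² = 1 ✓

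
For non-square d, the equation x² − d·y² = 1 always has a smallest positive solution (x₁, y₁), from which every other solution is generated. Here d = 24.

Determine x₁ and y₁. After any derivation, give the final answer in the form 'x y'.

5 1

[4; 1,8] for √24; ℓ=2 ⇒ convergent index 1
i=0: a=4 ⇒ p=4, q=1
i=1: a=1 ⇒ p=5, q=1
fundamental: x₁=5, y₁=1  (since 25 − 24·1 = 1)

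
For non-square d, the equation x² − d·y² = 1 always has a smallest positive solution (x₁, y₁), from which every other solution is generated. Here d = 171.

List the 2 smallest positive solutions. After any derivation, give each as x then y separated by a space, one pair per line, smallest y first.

170 13
57799 4420

√171 = [13; 13,26, …], period ℓ=2 (even) → k=1
a_0=13:  p_0=13·1+0=13,  q_0=13·0+1=1
a_1=13:  p_1=13·13+1=170,  q_1=13·1+0=13
fundamental: x₁=170, y₁=13  (since 28900 − 171·169 = 1)
(x_2, y_2) = (170·170 + 171·13·13, 170·13 + 13·170) = (57799, 4420)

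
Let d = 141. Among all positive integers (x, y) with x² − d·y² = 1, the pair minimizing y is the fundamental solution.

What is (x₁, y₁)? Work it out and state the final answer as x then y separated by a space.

95 8

√141 = [11; 1,6,1,22, …], period ℓ=4 (even) → k=3
a_0=11:  p_0=11·1+0=11,  q_0=11·0+1=1
a_1=1:  p_1=1·11+1=12,  q_1=1·1+0=1
a_2=6:  p_2=6·12+11=83,  q_2=6·1+1=7
a_3=1:  p_3=1·83+12=95,  q_3=1·7+1=8
→ (95, 8).  Check: 95²=9025, 141·8²=9024, difference 1.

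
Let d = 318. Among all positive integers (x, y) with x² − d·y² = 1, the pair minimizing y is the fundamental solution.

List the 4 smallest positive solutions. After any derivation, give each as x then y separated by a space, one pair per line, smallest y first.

√318 → a₀=17, period (1,4,1,34); ℓ=4 even so k=3
i=0: a=17 ⇒ p=17, q=1
i=1: a=1 ⇒ p=18, q=1
i=2: a=4 ⇒ p=89, q=5
i=3: a=1 ⇒ p=107, q=6
(x₁, y₁) = (107, 6);  107² − 318·6² = 1 ✓
n=2: (107,6)∘(107,6) = (107·107+318·6·6, 107·6+6·107) = (22897,1284)
n=3: (22897,1284)∘(107,6) = (107·22897+318·6·1284, 107·1284+6·22897) = (4899851,274770)
n=4: (4899851,274770)∘(107,6) = (107·4899851+318·6·274770, 107·274770+6·4899851) = (1048545217,58799496)

107 6
22897 1284
4899851 274770
1048545217 58799496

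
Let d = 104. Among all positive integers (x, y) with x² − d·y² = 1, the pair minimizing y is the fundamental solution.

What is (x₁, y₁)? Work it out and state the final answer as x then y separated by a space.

√104 → a₀=10, period (5,20); ℓ=2 even so k=1
step 0: (10, 1)  from 10·(1,0) + (0,1)
step 1: (51, 5)  from 5·(10,1) + (1,0)
→ (51, 5).  Check: 51²=2601, 104·5²=2600, difference 1.

51 5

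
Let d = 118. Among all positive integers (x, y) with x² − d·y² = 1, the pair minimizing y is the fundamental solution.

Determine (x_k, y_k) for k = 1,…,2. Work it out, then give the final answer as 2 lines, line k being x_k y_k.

306917 28254
188396089777 17343265836

√118 → a₀=10, period (1,6,3,2,10,2,3,6,1,20); ℓ=10 even so k=9
step 0: (10, 1)  from 10·(1,0) + (0,1)
step 1: (11, 1)  from 1·(10,1) + (1,0)
step 2: (76, 7)  from 6·(11,1) + (10,1)
…
step 4: (554, 51)  from 2·(239,22) + (76,7)
…
step 8: (264802, 24377)  from 6·(42115,3877) + (12112,1115)
step 9: (306917, 28254)  from 1·(264802,24377) + (42115,3877)
fundamental: x₁=306917, y₁=28254  (since 94198044889 − 118·798288516 = 1)
(306917+28254√118)^2 = 188396089777 + 17343265836√118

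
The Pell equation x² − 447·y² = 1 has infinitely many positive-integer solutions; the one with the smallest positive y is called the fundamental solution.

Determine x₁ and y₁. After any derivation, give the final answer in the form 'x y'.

148 7

[21; 7,42] for √447; ℓ=2 ⇒ convergent index 1
i=0: a=21 ⇒ p=21, q=1
i=1: a=7 ⇒ p=148, q=7
→ (148, 7).  Check: 148²=21904, 447·7²=21903, difference 1.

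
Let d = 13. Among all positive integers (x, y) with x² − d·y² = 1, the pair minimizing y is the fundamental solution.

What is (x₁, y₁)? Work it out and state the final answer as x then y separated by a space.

649 180

√13 → a₀=3, period (1,1,1,1,6); ℓ=5 odd so k=9
a_0=3:  p_0=3·1+0=3,  q_0=3·0+1=1
…
a_2=1:  p_2=1·4+3=7,  q_2=1·1+1=2
…
a_4=1:  p_4=1·11+7=18,  q_4=1·3+2=5
…
a_8=1:  p_8=1·256+137=393,  q_8=1·71+38=109
a_9=1:  p_9=1·393+256=649,  q_9=1·109+71=180
→ (649, 180).  Check: 649²=421201, 13·180²=421200, difference 1.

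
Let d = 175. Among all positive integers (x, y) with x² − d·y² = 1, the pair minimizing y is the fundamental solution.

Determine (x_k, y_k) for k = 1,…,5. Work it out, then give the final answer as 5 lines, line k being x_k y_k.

[13; 4,2,1,2,4,26] for √175; ℓ=6 ⇒ convergent index 5
a_0=13:  p_0=13·1+0=13,  q_0=13·0+1=1
a_1=4:  p_1=4·13+1=53,  q_1=4·1+0=4
a_2=2:  p_2=2·53+13=119,  q_2=2·4+1=9
a_3=1:  p_3=1·119+53=172,  q_3=1·9+4=13
a_4=2:  p_4=2·172+119=463,  q_4=2·13+9=35
a_5=4:  p_5=4·463+172=2024,  q_5=4·35+13=153
fundamental: x₁=2024, y₁=153  (since 4096576 − 175·23409 = 1)
(2024+153√175)^2 = 8193151 + 619344√175
(2024+153√175)^3 = 33165873224 + 2507104359√175
(2024+153√175)^4 = 134255446617601 + 10148757825888√175
(2024+153√175)^5 = 543466014742175624 + 41082169172090265√175

2024 153
8193151 619344
33165873224 2507104359
134255446617601 10148757825888
543466014742175624 41082169172090265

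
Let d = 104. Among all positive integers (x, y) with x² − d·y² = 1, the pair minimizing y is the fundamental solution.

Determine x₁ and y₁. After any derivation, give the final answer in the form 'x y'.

[10; 5,20] for √104; ℓ=2 ⇒ convergent index 1
k=0  a_k=10  p_k/q_k = 10/1
k=1  a_k=5  p_k/q_k = 51/5
fundamental: x₁=51, y₁=5  (since 2601 − 104·25 = 1)

51 5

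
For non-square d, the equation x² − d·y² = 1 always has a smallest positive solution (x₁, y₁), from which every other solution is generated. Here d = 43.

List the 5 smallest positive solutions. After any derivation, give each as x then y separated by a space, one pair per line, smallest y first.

√43 = [6; 1,1,3,1,5,1,3,1,1,12, …], period ℓ=10 (even) → k=9
k=0  a_k=6  p_k/q_k = 6/1
k=1  a_k=1  p_k/q_k = 7/1
k=2  a_k=1  p_k/q_k = 13/2
…
k=4  a_k=1  p_k/q_k = 59/9
…
k=8  a_k=1  p_k/q_k = 1941/296
k=9  a_k=1  p_k/q_k = 3482/531
→ (3482, 531).  Check: 3482²=12124324, 43·531²=12124323, difference 1.
(x_2, y_2) = (3482·3482 + 43·531·531, 3482·531 + 531·3482) = (24248647, 3697884)
(x_3, y_3) = (3482·24248647 + 43·531·3697884, 3482·3697884 + 531·24248647) = (168867574226, 25752063645)
(x_4, y_4) = (3482·168867574226 + 43·531·25752063645, 3482·25752063645 + 531·168867574226) = (1175993762661217, 179337367525896)
(x_5, y_5) = (3482·1175993762661217 + 43·531·179337367525896, 3482·179337367525896 + 531·1175993762661217) = (8189620394305140962, 1248905401698276099)

3482 531
24248647 3697884
168867574226 25752063645
1175993762661217 179337367525896
8189620394305140962 1248905401698276099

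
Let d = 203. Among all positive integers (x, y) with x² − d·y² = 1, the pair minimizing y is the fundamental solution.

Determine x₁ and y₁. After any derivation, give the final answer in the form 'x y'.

57 4

√203 → a₀=14, period (4,28); ℓ=2 even so k=1
step 0: (14, 1)  from 14·(1,0) + (0,1)
step 1: (57, 4)  from 4·(14,1) + (1,0)
→ (57, 4).  Check: 57²=3249, 203·4²=3248, difference 1.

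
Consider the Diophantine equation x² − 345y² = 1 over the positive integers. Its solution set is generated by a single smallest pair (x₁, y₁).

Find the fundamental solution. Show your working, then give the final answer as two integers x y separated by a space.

[18; 1,1,2,1,6,1,2,1,1,36] for √345; ℓ=10 ⇒ convergent index 9
step 0: (18, 1)  from 18·(1,0) + (0,1)
…
step 5: (873, 47)  from 6·(130,7) + (93,5)
…
step 7: (2879, 155)  from 2·(1003,54) + (873,47)
step 8: (3882, 209)  from 1·(2879,155) + (1003,54)
step 9: (6761, 364)  from 1·(3882,209) + (2879,155)
→ (6761, 364).  Check: 6761²=45711121, 345·364²=45711120, difference 1.

6761 364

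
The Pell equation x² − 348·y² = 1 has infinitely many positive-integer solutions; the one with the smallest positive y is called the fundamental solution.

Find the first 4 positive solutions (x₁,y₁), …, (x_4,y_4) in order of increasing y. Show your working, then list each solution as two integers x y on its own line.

1567 84
4910977 263256
15391000351 825044220
48235390189057 2585688322224

√348 = [18; 1,1,1,8,1,1,1,36, …], period ℓ=8 (even) → k=7
step 0: (18, 1)  from 18·(1,0) + (0,1)
step 1: (19, 1)  from 1·(18,1) + (1,0)
step 2: (37, 2)  from 1·(19,1) + (18,1)
step 3: (56, 3)  from 1·(37,2) + (19,1)
…
step 5: (541, 29)  from 1·(485,26) + (56,3)
step 6: (1026, 55)  from 1·(541,29) + (485,26)
step 7: (1567, 84)  from 1·(1026,55) + (541,29)
→ (1567, 84).  Check: 1567²=2455489, 348·84²=2455488, difference 1.
n=2: (1567,84)∘(1567,84) = (1567·1567+348·84·84, 1567·84+84·1567) = (4910977,263256)
n=3: (4910977,263256)∘(1567,84) = (1567·4910977+348·84·263256, 1567·263256+84·4910977) = (15391000351,825044220)
n=4: (15391000351,825044220)∘(1567,84) = (1567·15391000351+348·84·825044220, 1567·825044220+84·15391000351) = (48235390189057,2585688322224)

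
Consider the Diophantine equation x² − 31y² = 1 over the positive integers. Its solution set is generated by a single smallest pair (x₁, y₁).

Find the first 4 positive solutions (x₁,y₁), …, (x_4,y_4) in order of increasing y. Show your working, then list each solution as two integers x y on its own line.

1520 273
4620799 829920
14047227440 2522956527
42703566796801 7669787012160

√31 → a₀=5, period (1,1,3,5,3,1,1,10); ℓ=8 even so k=7
a_0=5:  p_0=5·1+0=5,  q_0=5·0+1=1
…
a_2=1:  p_2=1·6+5=11,  q_2=1·1+1=2
a_3=3:  p_3=3·11+6=39,  q_3=3·2+1=7
a_4=5:  p_4=5·39+11=206,  q_4=5·7+2=37
a_5=3:  p_5=3·206+39=657,  q_5=3·37+7=118
a_6=1:  p_6=1·657+206=863,  q_6=1·118+37=155
a_7=1:  p_7=1·863+657=1520,  q_7=1·155+118=273
fundamental: x₁=1520, y₁=273  (since 2310400 − 31·74529 = 1)
k=2:  x_2 = 1520·1520+31·273·273 = 4620799,  y_2 = 1520·273+273·1520 = 829920
k=3:  x_3 = 1520·4620799+31·273·829920 = 14047227440,  y_3 = 1520·829920+273·4620799 = 2522956527
k=4:  x_4 = 1520·14047227440+31·273·2522956527 = 42703566796801,  y_4 = 1520·2522956527+273·14047227440 = 7669787012160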